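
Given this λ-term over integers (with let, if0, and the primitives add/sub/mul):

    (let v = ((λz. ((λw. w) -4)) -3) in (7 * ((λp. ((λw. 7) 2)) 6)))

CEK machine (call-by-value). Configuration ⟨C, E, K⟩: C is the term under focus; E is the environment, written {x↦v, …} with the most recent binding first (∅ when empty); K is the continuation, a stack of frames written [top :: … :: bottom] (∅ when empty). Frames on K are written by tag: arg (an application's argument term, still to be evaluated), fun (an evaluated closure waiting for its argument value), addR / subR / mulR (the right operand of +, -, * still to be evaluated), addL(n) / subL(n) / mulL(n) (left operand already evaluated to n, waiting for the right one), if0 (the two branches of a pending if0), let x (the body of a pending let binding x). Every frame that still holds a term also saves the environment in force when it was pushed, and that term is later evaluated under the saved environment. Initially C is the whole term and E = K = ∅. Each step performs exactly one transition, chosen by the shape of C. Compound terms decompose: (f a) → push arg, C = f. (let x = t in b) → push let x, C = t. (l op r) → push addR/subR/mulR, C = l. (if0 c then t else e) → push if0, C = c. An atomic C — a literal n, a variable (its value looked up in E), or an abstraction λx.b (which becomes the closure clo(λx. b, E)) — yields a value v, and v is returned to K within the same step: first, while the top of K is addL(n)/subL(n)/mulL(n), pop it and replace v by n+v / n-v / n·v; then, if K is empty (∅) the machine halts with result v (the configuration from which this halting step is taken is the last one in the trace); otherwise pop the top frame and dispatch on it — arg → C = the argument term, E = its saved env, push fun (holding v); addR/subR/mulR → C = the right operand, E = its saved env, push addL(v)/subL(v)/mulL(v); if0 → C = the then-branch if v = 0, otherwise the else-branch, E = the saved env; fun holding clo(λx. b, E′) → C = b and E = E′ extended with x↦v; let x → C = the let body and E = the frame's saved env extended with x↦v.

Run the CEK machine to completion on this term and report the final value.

Answer: 49

Machine steps:
[0] <C=(let v = ((λz. ((λw. w) -4)) -3) in (7 * ((λp. ((λw. 7) 2)) 6))), E=∅, K=∅>
[1] <C=((λz. ((λw. w) -4)) -3), E=∅, K=[let v]>
[2] <C=(λz. ((λw. w) -4)), E=∅, K=[arg :: let v]>
[3] <C=-3, E=∅, K=[fun :: let v]>
[4] <C=((λw. w) -4), E={z↦-3}, K=[let v]>
[5] <C=(λw. w), E={z↦-3}, K=[arg :: let v]>
[6] <C=-4, E={z↦-3}, K=[fun :: let v]>
[7] <C=w, E={w↦-4, z↦-3}, K=[let v]>
[8] <C=(7 * ((λp. ((λw. 7) 2)) 6)), E={v↦-4}, K=∅>
[9] <C=7, E={v↦-4}, K=[mulR]>
[10] <C=((λp. ((λw. 7) 2)) 6), E={v↦-4}, K=[mulL(7)]>
[11] <C=(λp. ((λw. 7) 2)), E={v↦-4}, K=[arg :: mulL(7)]>
[12] <C=6, E={v↦-4}, K=[fun :: mulL(7)]>
[13] <C=((λw. 7) 2), E={p↦6, v↦-4}, K=[mulL(7)]>
[14] <C=(λw. 7), E={p↦6, v↦-4}, K=[arg :: mulL(7)]>
[15] <C=2, E={p↦6, v↦-4}, K=[fun :: mulL(7)]>
[16] <C=7, E={w↦2, p↦6, v↦-4}, K=[mulL(7)]>
→ final value 49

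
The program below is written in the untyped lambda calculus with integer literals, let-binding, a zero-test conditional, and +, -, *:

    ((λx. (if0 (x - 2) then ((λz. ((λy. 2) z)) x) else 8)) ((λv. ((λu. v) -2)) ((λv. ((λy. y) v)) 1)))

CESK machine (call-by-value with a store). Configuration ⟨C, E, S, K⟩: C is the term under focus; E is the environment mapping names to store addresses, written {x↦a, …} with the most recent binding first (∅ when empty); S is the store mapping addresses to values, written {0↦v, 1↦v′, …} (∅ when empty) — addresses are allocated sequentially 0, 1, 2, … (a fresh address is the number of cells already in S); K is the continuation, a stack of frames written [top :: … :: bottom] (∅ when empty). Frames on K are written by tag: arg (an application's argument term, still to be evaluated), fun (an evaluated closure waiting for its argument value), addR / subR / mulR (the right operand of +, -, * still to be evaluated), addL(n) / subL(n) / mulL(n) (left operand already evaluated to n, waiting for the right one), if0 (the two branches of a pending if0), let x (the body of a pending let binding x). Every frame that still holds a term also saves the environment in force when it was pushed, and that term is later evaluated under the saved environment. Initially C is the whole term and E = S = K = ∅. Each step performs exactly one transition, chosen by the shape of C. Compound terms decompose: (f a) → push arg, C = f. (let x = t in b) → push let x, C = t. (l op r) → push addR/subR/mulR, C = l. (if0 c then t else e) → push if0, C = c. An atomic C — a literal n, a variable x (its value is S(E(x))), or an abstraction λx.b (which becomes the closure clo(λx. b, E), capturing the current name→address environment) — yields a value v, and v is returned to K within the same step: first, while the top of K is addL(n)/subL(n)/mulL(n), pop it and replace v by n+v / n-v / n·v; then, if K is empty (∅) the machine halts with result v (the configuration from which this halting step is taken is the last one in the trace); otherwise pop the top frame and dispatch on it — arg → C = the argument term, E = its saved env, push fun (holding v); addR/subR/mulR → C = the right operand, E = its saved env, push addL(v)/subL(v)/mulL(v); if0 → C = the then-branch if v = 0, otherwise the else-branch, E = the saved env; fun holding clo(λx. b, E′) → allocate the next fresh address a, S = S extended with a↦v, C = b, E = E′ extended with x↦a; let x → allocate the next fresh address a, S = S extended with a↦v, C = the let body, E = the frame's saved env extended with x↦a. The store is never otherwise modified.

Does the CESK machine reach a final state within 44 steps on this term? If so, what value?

Answer: 8

Machine steps:
0. <C=((λx. (if0 (x - 2) then ((λz. ((λy. 2) z)) x) else 8)) ((λv. ((λu. v) -2)) ((λv. ((λy. y) v)) 1))), E=∅, S=∅, K=∅>
1. <C=(λx. (if0 (x - 2) then ((λz. ((λy. 2) z)) x) else 8)), E=∅, S=∅, K=[arg]>
2. <C=((λv. ((λu. v) -2)) ((λv. ((λy. y) v)) 1)), E=∅, S=∅, K=[fun]>
3. <C=(λv. ((λu. v) -2)), E=∅, S=∅, K=[arg :: fun]>
4. <C=((λv. ((λy. y) v)) 1), E=∅, S=∅, K=[fun :: fun]>
5. <C=(λv. ((λy. y) v)), E=∅, S=∅, K=[arg :: fun :: fun]>
6. <C=1, E=∅, S=∅, K=[fun :: fun :: fun]>
7. <C=((λy. y) v), E={v↦0}, S={0↦1}, K=[fun :: fun]>
8. <C=(λy. y), E={v↦0}, S={0↦1}, K=[arg :: fun :: fun]>
9. <C=v, E={v↦0}, S={0↦1}, K=[fun :: fun :: fun]>
10. <C=y, E={y↦1, v↦0}, S={0↦1, 1↦1}, K=[fun :: fun]>
11. <C=((λu. v) -2), E={v↦2}, S={0↦1, 1↦1, 2↦1}, K=[fun]>
12. <C=(λu. v), E={v↦2}, S={0↦1, 1↦1, 2↦1}, K=[arg :: fun]>
13. <C=-2, E={v↦2}, S={0↦1, 1↦1, 2↦1}, K=[fun :: fun]>
14. <C=v, E={u↦3, v↦2}, S={0↦1, 1↦1, 2↦1, 3↦-2}, K=[fun]>
15. <C=(if0 (x - 2) then ((λz. ((λy. 2) z)) x) else 8), E={x↦4}, S={0↦1, 1↦1, 2↦1, 3↦-2, 4↦1}, K=∅>
16. <C=(x - 2), E={x↦4}, S={0↦1, 1↦1, 2↦1, 3↦-2, 4↦1}, K=[if0]>
17. <C=x, E={x↦4}, S={0↦1, 1↦1, 2↦1, 3↦-2, 4↦1}, K=[subR :: if0]>
18. <C=2, E={x↦4}, S={0↦1, 1↦1, 2↦1, 3↦-2, 4↦1}, K=[subL(1) :: if0]>
19. <C=8, E={x↦4}, S={0↦1, 1↦1, 2↦1, 3↦-2, 4↦1}, K=∅>
→ final value 8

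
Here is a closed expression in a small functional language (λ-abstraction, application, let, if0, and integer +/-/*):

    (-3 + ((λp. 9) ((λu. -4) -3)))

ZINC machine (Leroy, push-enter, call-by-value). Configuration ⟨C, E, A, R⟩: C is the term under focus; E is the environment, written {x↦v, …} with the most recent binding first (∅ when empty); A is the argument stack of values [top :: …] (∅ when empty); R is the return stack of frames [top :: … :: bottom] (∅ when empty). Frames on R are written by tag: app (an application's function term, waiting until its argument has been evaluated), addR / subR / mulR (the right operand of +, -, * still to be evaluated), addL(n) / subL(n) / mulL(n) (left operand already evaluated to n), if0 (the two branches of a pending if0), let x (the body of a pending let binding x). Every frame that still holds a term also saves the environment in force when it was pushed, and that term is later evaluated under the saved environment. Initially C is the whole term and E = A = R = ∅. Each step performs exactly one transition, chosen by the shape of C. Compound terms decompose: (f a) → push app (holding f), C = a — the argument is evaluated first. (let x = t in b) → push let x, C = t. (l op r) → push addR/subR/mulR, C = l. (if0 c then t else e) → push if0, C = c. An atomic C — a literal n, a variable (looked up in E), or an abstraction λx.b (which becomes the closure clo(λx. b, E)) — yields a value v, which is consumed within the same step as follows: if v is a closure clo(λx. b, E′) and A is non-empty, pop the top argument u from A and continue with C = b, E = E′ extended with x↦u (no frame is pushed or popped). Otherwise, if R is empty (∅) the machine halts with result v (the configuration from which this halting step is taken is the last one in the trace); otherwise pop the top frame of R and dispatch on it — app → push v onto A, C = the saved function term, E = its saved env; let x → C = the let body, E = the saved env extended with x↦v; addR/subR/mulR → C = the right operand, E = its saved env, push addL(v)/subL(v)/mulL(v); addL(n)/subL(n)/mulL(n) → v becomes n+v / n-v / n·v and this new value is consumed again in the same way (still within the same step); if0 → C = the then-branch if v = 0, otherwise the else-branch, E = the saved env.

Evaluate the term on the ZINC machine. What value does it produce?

0. [C=(-3 + ((λp. 9) ((λu. -4) -3))) | E=∅ | A=∅ | R=∅]
1. [C=-3 | E=∅ | A=∅ | R=[addR]]
2. [C=((λp. 9) ((λu. -4) -3)) | E=∅ | A=∅ | R=[addL(-3)]]
3. [C=((λu. -4) -3) | E=∅ | A=∅ | R=[app :: addL(-3)]]
4. [C=-3 | E=∅ | A=∅ | R=[app :: app :: addL(-3)]]
5. [C=(λu. -4) | E=∅ | A=[-3] | R=[app :: addL(-3)]]
6. [C=-4 | E={u↦-3} | A=∅ | R=[app :: addL(-3)]]
7. [C=(λp. 9) | E=∅ | A=[-4] | R=[addL(-3)]]
8. [C=9 | E={p↦-4} | A=∅ | R=[addL(-3)]]
→ final value 6

Answer: 6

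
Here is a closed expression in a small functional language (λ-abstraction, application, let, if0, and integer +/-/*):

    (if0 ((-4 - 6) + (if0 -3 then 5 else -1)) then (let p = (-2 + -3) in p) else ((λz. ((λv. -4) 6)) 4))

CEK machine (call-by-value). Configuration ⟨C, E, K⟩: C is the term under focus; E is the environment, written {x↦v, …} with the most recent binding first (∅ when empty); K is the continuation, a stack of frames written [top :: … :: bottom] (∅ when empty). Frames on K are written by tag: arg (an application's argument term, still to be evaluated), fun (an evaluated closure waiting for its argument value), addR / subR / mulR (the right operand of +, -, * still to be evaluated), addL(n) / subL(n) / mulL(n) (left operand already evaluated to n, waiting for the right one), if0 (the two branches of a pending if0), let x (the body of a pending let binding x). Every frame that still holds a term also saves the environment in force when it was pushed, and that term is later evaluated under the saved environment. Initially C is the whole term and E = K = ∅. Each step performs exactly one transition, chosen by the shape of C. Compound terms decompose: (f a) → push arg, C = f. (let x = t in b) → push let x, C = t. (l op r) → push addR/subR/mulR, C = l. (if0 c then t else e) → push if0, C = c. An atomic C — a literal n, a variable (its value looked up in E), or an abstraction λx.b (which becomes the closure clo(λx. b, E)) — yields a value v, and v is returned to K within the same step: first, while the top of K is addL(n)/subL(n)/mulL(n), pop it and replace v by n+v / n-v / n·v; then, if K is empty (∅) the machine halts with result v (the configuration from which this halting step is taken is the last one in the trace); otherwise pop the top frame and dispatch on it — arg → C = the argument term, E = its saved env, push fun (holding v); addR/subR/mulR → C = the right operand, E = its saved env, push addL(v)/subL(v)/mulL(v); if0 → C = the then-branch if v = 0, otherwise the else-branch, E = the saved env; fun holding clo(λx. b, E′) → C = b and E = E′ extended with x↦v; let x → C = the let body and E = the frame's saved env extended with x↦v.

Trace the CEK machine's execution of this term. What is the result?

step 0: [C=(if0 ((-4 - 6) + (if0 -3 then 5 else -1)) then (let p = (-2 + -3) in p) else ((λz. ((λv. -4) 6)) 4)) | E=∅ | K=∅]
step 1: [C=((-4 - 6) + (if0 -3 then 5 else -1)) | E=∅ | K=[if0]]
step 2: [C=(-4 - 6) | E=∅ | K=[addR :: if0]]
step 3: [C=-4 | E=∅ | K=[subR :: addR :: if0]]
step 4: [C=6 | E=∅ | K=[subL(-4) :: addR :: if0]]
step 5: [C=(if0 -3 then 5 else -1) | E=∅ | K=[addL(-10) :: if0]]
step 6: [C=-3 | E=∅ | K=[if0 :: addL(-10) :: if0]]
step 7: [C=-1 | E=∅ | K=[addL(-10) :: if0]]
step 8: [C=((λz. ((λv. -4) 6)) 4) | E=∅ | K=∅]
step 9: [C=(λz. ((λv. -4) 6)) | E=∅ | K=[arg]]
step 10: [C=4 | E=∅ | K=[fun]]
step 11: [C=((λv. -4) 6) | E={z↦4} | K=∅]
step 12: [C=(λv. -4) | E={z↦4} | K=[arg]]
step 13: [C=6 | E={z↦4} | K=[fun]]
step 14: [C=-4 | E={v↦6, z↦4} | K=∅]
→ final value -4

Answer: -4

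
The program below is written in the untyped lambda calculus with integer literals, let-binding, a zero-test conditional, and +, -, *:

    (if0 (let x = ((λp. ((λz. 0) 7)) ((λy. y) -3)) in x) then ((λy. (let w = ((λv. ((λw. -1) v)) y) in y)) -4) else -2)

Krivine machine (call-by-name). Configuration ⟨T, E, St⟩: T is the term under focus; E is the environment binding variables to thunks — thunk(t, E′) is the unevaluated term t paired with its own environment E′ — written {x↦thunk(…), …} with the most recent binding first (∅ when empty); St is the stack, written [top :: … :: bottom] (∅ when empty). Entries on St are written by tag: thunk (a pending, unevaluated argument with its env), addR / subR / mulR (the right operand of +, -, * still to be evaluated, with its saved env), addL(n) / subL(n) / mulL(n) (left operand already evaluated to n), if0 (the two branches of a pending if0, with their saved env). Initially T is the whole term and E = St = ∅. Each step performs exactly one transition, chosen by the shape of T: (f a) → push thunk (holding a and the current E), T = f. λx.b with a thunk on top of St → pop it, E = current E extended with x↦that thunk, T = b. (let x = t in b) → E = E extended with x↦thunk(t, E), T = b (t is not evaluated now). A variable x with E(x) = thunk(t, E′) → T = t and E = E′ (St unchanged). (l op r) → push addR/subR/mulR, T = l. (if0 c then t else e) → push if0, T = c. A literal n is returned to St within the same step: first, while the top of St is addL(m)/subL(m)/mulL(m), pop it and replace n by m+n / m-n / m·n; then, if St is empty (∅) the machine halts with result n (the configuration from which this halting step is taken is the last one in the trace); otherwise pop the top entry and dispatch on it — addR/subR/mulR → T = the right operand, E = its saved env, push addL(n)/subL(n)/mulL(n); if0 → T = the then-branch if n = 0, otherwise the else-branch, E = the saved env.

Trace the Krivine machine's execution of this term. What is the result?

[0] ⟨T=(if0 (let x = ((λp. ((λz. 0) 7)) ((λy. y) -3)) in x) then ((λy. (let w = ((λv. ((λw. -1) v)) y) in y)) -4) else -2); E=∅; St=∅⟩
[1] ⟨T=(let x = ((λp. ((λz. 0) 7)) ((λy. y) -3)) in x); E=∅; St=[if0]⟩
[2] ⟨T=x; E={x↦thunk(((λp. ((λz. 0) 7)) ((λy. y) -3)), ∅)}; St=[if0]⟩
[3] ⟨T=((λp. ((λz. 0) 7)) ((λy. y) -3)); E=∅; St=[if0]⟩
[4] ⟨T=(λp. ((λz. 0) 7)); E=∅; St=[thunk :: if0]⟩
[5] ⟨T=((λz. 0) 7); E={p↦thunk(((λy. y) -3), ∅)}; St=[if0]⟩
[6] ⟨T=(λz. 0); E={p↦thunk(((λy. y) -3), ∅)}; St=[thunk :: if0]⟩
[7] ⟨T=0; E={z↦thunk(7, {p↦thunk(((λy. y) -3), ∅)}), p↦thunk(((λy. y) -3), ∅)}; St=[if0]⟩
[8] ⟨T=((λy. (let w = ((λv. ((λw. -1) v)) y) in y)) -4); E=∅; St=∅⟩
[9] ⟨T=(λy. (let w = ((λv. ((λw. -1) v)) y) in y)); E=∅; St=[thunk]⟩
[10] ⟨T=(let w = ((λv. ((λw. -1) v)) y) in y); E={y↦thunk(-4, ∅)}; St=∅⟩
[11] ⟨T=y; E={w↦thunk(((λv. ((λw. -1) v)) y), {y↦thunk(-4, ∅)}), y↦thunk(-4, ∅)}; St=∅⟩
[12] ⟨T=-4; E=∅; St=∅⟩
→ final value -4

Answer: -4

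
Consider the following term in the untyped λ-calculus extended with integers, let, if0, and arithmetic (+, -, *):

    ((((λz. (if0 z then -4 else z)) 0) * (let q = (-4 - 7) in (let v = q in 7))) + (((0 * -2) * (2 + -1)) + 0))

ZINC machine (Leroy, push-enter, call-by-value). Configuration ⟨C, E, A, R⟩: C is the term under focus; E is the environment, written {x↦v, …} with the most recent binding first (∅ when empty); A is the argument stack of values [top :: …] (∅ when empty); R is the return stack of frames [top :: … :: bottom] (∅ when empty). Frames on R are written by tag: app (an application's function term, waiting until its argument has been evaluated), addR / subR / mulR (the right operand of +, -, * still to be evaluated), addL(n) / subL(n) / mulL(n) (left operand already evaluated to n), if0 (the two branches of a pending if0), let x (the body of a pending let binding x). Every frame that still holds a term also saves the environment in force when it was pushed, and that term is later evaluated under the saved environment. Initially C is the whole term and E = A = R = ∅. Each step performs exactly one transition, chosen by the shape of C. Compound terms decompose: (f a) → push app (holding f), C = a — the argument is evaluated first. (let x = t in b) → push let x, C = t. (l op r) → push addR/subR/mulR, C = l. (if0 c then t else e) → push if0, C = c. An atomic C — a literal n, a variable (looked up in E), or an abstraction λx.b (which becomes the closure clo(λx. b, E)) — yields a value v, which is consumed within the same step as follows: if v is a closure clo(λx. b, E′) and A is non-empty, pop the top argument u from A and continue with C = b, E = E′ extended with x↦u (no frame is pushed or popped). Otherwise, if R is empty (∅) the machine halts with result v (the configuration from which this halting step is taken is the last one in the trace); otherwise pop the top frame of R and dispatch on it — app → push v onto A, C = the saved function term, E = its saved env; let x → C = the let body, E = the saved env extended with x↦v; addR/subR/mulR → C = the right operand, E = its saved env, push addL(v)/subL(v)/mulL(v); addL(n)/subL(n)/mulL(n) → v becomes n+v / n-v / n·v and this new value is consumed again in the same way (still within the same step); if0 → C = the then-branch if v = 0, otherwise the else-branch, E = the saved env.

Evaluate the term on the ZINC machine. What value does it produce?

Answer: -28

Derivation:
t=0: [C=((((λz. (if0 z then -4 else z)) 0) * (let q = (-4 - 7) in (let v = q in 7))) + (((0 * -2) * (2 + -1)) + 0)) | E=∅ | A=∅ | R=∅]
t=1: [C=(((λz. (if0 z then -4 else z)) 0) * (let q = (-4 - 7) in (let v = q in 7))) | E=∅ | A=∅ | R=[addR]]
t=2: [C=((λz. (if0 z then -4 else z)) 0) | E=∅ | A=∅ | R=[mulR :: addR]]
t=3: [C=0 | E=∅ | A=∅ | R=[app :: mulR :: addR]]
t=4: [C=(λz. (if0 z then -4 else z)) | E=∅ | A=[0] | R=[mulR :: addR]]
t=5: [C=(if0 z then -4 else z) | E={z↦0} | A=∅ | R=[mulR :: addR]]
t=6: [C=z | E={z↦0} | A=∅ | R=[if0 :: mulR :: addR]]
t=7: [C=-4 | E={z↦0} | A=∅ | R=[mulR :: addR]]
t=8: [C=(let q = (-4 - 7) in (let v = q in 7)) | E=∅ | A=∅ | R=[mulL(-4) :: addR]]
t=9: [C=(-4 - 7) | E=∅ | A=∅ | R=[let q :: mulL(-4) :: addR]]
t=10: [C=-4 | E=∅ | A=∅ | R=[subR :: let q :: mulL(-4) :: addR]]
t=11: [C=7 | E=∅ | A=∅ | R=[subL(-4) :: let q :: mulL(-4) :: addR]]
t=12: [C=(let v = q in 7) | E={q↦-11} | A=∅ | R=[mulL(-4) :: addR]]
t=13: [C=q | E={q↦-11} | A=∅ | R=[let v :: mulL(-4) :: addR]]
t=14: [C=7 | E={v↦-11, q↦-11} | A=∅ | R=[mulL(-4) :: addR]]
t=15: [C=(((0 * -2) * (2 + -1)) + 0) | E=∅ | A=∅ | R=[addL(-28)]]
t=16: [C=((0 * -2) * (2 + -1)) | E=∅ | A=∅ | R=[addR :: addL(-28)]]
t=17: [C=(0 * -2) | E=∅ | A=∅ | R=[mulR :: addR :: addL(-28)]]
t=18: [C=0 | E=∅ | A=∅ | R=[mulR :: mulR :: addR :: addL(-28)]]
t=19: [C=-2 | E=∅ | A=∅ | R=[mulL(0) :: mulR :: addR :: addL(-28)]]
t=20: [C=(2 + -1) | E=∅ | A=∅ | R=[mulL(0) :: addR :: addL(-28)]]
t=21: [C=2 | E=∅ | A=∅ | R=[addR :: mulL(0) :: addR :: addL(-28)]]
t=22: [C=-1 | E=∅ | A=∅ | R=[addL(2) :: mulL(0) :: addR :: addL(-28)]]
t=23: [C=0 | E=∅ | A=∅ | R=[addL(0) :: addL(-28)]]
→ final value -28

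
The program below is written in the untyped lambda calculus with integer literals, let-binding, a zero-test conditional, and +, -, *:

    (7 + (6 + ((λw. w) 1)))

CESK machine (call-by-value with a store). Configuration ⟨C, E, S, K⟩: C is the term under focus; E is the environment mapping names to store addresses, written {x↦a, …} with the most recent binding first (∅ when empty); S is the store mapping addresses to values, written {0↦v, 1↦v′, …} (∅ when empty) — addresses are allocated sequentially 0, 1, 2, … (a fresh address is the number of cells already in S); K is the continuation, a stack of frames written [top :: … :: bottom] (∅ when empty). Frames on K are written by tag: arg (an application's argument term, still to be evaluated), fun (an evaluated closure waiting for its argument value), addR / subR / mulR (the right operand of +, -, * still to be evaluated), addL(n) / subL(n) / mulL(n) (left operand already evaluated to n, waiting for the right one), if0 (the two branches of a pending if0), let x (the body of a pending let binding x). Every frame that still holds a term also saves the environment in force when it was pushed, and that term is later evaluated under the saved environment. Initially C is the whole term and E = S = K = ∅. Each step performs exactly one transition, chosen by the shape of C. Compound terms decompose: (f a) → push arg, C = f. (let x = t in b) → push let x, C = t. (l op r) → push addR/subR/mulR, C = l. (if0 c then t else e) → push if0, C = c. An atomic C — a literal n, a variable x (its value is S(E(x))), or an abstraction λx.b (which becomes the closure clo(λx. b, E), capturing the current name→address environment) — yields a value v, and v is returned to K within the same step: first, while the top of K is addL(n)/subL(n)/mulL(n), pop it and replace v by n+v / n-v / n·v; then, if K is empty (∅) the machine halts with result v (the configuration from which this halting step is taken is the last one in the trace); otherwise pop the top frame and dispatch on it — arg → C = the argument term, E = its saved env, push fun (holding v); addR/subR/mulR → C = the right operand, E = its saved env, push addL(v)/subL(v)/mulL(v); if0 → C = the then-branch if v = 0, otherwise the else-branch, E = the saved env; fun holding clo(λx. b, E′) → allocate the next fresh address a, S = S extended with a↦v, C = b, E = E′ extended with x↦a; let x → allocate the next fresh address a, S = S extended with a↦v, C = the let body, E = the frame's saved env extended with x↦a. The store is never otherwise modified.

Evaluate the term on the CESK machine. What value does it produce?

Answer: 14

Derivation:
[0] <C=(7 + (6 + ((λw. w) 1))), E=∅, S=∅, K=∅>
[1] <C=7, E=∅, S=∅, K=[addR]>
[2] <C=(6 + ((λw. w) 1)), E=∅, S=∅, K=[addL(7)]>
[3] <C=6, E=∅, S=∅, K=[addR :: addL(7)]>
[4] <C=((λw. w) 1), E=∅, S=∅, K=[addL(6) :: addL(7)]>
[5] <C=(λw. w), E=∅, S=∅, K=[arg :: addL(6) :: addL(7)]>
[6] <C=1, E=∅, S=∅, K=[fun :: addL(6) :: addL(7)]>
[7] <C=w, E={w↦0}, S={0↦1}, K=[addL(6) :: addL(7)]>
→ final value 14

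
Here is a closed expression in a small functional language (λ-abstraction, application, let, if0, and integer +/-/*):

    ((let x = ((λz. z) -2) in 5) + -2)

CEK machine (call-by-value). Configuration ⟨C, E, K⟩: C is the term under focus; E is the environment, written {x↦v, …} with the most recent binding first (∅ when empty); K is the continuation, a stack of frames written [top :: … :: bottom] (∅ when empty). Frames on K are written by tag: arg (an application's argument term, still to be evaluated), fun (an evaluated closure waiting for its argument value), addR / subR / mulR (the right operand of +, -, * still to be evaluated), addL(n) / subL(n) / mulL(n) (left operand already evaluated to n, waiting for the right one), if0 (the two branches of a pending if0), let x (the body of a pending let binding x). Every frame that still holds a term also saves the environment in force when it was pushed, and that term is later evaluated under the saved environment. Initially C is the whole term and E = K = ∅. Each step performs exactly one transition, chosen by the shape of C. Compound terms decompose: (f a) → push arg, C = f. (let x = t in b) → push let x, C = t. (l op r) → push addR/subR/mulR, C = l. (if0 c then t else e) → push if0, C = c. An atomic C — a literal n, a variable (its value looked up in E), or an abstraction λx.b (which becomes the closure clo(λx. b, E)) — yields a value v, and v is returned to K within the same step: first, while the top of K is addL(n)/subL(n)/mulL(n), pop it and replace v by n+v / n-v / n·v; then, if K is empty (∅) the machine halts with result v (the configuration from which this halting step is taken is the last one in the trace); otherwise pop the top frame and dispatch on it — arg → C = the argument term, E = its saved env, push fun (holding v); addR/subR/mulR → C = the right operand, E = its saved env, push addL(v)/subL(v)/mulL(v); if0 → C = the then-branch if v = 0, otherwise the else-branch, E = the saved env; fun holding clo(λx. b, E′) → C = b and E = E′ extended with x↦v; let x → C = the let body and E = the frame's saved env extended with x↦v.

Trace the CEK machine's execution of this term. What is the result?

[0] <C=((let x = ((λz. z) -2) in 5) + -2), E=∅, K=∅>
[1] <C=(let x = ((λz. z) -2) in 5), E=∅, K=[addR]>
[2] <C=((λz. z) -2), E=∅, K=[let x :: addR]>
[3] <C=(λz. z), E=∅, K=[arg :: let x :: addR]>
[4] <C=-2, E=∅, K=[fun :: let x :: addR]>
[5] <C=z, E={z↦-2}, K=[let x :: addR]>
[6] <C=5, E={x↦-2}, K=[addR]>
[7] <C=-2, E=∅, K=[addL(5)]>
→ final value 3

Answer: 3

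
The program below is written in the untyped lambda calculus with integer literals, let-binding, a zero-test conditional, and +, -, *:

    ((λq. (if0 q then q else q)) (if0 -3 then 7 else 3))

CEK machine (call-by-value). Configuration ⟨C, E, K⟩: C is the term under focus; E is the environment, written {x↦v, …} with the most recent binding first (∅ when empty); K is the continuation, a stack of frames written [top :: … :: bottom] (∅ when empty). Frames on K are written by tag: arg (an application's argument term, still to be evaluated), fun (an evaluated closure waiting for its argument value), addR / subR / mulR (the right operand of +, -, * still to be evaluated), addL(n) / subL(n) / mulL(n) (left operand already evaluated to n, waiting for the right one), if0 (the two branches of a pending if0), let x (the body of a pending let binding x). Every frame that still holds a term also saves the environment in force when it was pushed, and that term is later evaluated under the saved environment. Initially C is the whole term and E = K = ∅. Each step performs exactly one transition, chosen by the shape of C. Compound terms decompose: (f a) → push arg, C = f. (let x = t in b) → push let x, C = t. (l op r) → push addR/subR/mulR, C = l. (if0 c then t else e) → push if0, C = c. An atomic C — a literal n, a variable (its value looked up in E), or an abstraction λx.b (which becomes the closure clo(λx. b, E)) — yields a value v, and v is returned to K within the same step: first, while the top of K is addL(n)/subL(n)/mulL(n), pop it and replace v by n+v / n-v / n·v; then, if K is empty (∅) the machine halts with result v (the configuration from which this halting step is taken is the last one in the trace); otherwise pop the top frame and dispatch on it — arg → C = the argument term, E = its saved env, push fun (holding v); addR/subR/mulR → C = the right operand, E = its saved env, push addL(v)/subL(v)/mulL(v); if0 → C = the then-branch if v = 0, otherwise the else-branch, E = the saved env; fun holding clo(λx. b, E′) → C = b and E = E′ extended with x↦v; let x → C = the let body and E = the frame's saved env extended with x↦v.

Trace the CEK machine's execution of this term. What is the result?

Answer: 3

Derivation:
[0] ⟨C=((λq. (if0 q then q else q)) (if0 -3 then 7 else 3)); E=∅; K=∅⟩
[1] ⟨C=(λq. (if0 q then q else q)); E=∅; K=[arg]⟩
[2] ⟨C=(if0 -3 then 7 else 3); E=∅; K=[fun]⟩
[3] ⟨C=-3; E=∅; K=[if0 :: fun]⟩
[4] ⟨C=3; E=∅; K=[fun]⟩
[5] ⟨C=(if0 q then q else q); E={q↦3}; K=∅⟩
[6] ⟨C=q; E={q↦3}; K=[if0]⟩
[7] ⟨C=q; E={q↦3}; K=∅⟩
→ final value 3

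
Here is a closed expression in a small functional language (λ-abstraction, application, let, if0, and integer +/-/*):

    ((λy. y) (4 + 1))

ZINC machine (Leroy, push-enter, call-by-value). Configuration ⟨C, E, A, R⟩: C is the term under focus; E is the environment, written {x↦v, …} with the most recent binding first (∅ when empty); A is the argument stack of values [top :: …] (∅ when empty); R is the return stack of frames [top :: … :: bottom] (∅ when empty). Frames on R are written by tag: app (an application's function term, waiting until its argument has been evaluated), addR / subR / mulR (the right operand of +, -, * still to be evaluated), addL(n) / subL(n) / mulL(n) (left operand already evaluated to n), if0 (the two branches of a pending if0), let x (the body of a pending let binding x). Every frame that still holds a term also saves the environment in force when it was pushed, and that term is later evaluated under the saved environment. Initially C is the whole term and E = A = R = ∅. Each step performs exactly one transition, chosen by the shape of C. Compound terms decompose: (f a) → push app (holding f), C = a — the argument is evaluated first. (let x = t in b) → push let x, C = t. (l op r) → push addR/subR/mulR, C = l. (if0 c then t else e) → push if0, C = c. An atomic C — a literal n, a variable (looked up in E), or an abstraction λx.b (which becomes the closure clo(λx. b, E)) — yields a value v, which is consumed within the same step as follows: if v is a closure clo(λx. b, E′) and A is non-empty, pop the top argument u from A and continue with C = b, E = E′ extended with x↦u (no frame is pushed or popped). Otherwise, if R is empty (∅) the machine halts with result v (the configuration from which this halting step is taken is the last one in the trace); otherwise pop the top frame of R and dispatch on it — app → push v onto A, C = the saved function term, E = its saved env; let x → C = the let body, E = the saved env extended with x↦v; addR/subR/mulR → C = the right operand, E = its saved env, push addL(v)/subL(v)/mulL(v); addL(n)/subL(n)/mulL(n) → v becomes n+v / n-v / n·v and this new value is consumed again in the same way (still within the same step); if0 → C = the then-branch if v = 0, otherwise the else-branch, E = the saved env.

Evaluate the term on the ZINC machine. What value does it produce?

t=0: ⟨C=((λy. y) (4 + 1)); E=∅; A=∅; R=∅⟩
t=1: ⟨C=(4 + 1); E=∅; A=∅; R=[app]⟩
t=2: ⟨C=4; E=∅; A=∅; R=[addR :: app]⟩
t=3: ⟨C=1; E=∅; A=∅; R=[addL(4) :: app]⟩
t=4: ⟨C=(λy. y); E=∅; A=[5]; R=∅⟩
t=5: ⟨C=y; E={y↦5}; A=∅; R=∅⟩
→ final value 5

Answer: 5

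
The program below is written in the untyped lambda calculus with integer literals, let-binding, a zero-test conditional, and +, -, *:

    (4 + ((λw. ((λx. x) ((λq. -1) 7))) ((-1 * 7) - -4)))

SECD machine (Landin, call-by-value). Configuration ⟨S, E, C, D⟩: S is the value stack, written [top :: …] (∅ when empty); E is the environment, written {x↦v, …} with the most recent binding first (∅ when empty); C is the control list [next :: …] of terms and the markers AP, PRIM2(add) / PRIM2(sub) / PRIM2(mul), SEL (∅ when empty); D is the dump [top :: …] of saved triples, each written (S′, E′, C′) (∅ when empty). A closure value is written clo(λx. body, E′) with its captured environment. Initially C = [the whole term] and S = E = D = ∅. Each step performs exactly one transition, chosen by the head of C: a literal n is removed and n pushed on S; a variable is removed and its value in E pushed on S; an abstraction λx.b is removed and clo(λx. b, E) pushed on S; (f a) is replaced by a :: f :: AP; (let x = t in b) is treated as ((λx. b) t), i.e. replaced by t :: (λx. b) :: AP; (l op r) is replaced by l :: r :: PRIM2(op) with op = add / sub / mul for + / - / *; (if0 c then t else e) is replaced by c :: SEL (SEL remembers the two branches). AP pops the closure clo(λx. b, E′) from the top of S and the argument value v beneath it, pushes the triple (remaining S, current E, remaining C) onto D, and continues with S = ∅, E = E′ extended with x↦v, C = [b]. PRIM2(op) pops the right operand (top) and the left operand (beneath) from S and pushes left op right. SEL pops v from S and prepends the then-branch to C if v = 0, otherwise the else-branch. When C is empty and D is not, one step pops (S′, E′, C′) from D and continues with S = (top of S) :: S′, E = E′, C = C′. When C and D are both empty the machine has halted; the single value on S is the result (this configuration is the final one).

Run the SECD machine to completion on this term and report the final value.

[0] <S=∅, E=∅, C=[(4 + ((λw. ((λx. x) ((λq. -1) 7))) ((-1 * 7) - -4)))], D=∅>
[1] <S=∅, E=∅, C=[4 :: ((λw. ((λx. x) ((λq. -1) 7))) ((-1 * 7) - -4)) :: PRIM2(add)], D=∅>
[2] <S=[4], E=∅, C=[((λw. ((λx. x) ((λq. -1) 7))) ((-1 * 7) - -4)) :: PRIM2(add)], D=∅>
[3] <S=[4], E=∅, C=[((-1 * 7) - -4) :: (λw. ((λx. x) ((λq. -1) 7))) :: AP :: PRIM2(add)], D=∅>
[4] <S=[4], E=∅, C=[(-1 * 7) :: -4 :: PRIM2(sub) :: (λw. ((λx. x) ((λq. -1) 7))) :: AP :: PRIM2(add)], D=∅>
[5] <S=[4], E=∅, C=[-1 :: 7 :: PRIM2(mul) :: -4 :: PRIM2(sub) :: (λw. ((λx. x) ((λq. -1) 7))) :: AP :: PRIM2(add)], D=∅>
[6] <S=[-1 :: 4], E=∅, C=[7 :: PRIM2(mul) :: -4 :: PRIM2(sub) :: (λw. ((λx. x) ((λq. -1) 7))) :: AP :: PRIM2(add)], D=∅>
[7] <S=[7 :: -1 :: 4], E=∅, C=[PRIM2(mul) :: -4 :: PRIM2(sub) :: (λw. ((λx. x) ((λq. -1) 7))) :: AP :: PRIM2(add)], D=∅>
[8] <S=[-7 :: 4], E=∅, C=[-4 :: PRIM2(sub) :: (λw. ((λx. x) ((λq. -1) 7))) :: AP :: PRIM2(add)], D=∅>
[9] <S=[-4 :: -7 :: 4], E=∅, C=[PRIM2(sub) :: (λw. ((λx. x) ((λq. -1) 7))) :: AP :: PRIM2(add)], D=∅>
[10] <S=[-3 :: 4], E=∅, C=[(λw. ((λx. x) ((λq. -1) 7))) :: AP :: PRIM2(add)], D=∅>
[11] <S=[clo(λw. ((λx. x) ((λq. -1) 7)), ∅) :: -3 :: 4], E=∅, C=[AP :: PRIM2(add)], D=∅>
[12] <S=∅, E={w↦-3}, C=[((λx. x) ((λq. -1) 7))], D=[([4], ∅, [PRIM2(add)])]>
[13] <S=∅, E={w↦-3}, C=[((λq. -1) 7) :: (λx. x) :: AP], D=[([4], ∅, [PRIM2(add)])]>
[14] <S=∅, E={w↦-3}, C=[7 :: (λq. -1) :: AP :: (λx. x) :: AP], D=[([4], ∅, [PRIM2(add)])]>
[15] <S=[7], E={w↦-3}, C=[(λq. -1) :: AP :: (λx. x) :: AP], D=[([4], ∅, [PRIM2(add)])]>
[16] <S=[clo(λq. -1, {w↦-3}) :: 7], E={w↦-3}, C=[AP :: (λx. x) :: AP], D=[([4], ∅, [PRIM2(add)])]>
[17] <S=∅, E={q↦7, w↦-3}, C=[-1], D=[(∅, {w↦-3}, [(λx. x) :: AP]) :: ([4], ∅, [PRIM2(add)])]>
[18] <S=[-1], E={q↦7, w↦-3}, C=∅, D=[(∅, {w↦-3}, [(λx. x) :: AP]) :: ([4], ∅, [PRIM2(add)])]>
[19] <S=[-1], E={w↦-3}, C=[(λx. x) :: AP], D=[([4], ∅, [PRIM2(add)])]>
[20] <S=[clo(λx. x, {w↦-3}) :: -1], E={w↦-3}, C=[AP], D=[([4], ∅, [PRIM2(add)])]>
[21] <S=∅, E={x↦-1, w↦-3}, C=[x], D=[(∅, {w↦-3}, ∅) :: ([4], ∅, [PRIM2(add)])]>
[22] <S=[-1], E={x↦-1, w↦-3}, C=∅, D=[(∅, {w↦-3}, ∅) :: ([4], ∅, [PRIM2(add)])]>
[23] <S=[-1], E={w↦-3}, C=∅, D=[([4], ∅, [PRIM2(add)])]>
[24] <S=[-1 :: 4], E=∅, C=[PRIM2(add)], D=∅>
[25] <S=[3], E=∅, C=∅, D=∅>
→ final value 3

Answer: 3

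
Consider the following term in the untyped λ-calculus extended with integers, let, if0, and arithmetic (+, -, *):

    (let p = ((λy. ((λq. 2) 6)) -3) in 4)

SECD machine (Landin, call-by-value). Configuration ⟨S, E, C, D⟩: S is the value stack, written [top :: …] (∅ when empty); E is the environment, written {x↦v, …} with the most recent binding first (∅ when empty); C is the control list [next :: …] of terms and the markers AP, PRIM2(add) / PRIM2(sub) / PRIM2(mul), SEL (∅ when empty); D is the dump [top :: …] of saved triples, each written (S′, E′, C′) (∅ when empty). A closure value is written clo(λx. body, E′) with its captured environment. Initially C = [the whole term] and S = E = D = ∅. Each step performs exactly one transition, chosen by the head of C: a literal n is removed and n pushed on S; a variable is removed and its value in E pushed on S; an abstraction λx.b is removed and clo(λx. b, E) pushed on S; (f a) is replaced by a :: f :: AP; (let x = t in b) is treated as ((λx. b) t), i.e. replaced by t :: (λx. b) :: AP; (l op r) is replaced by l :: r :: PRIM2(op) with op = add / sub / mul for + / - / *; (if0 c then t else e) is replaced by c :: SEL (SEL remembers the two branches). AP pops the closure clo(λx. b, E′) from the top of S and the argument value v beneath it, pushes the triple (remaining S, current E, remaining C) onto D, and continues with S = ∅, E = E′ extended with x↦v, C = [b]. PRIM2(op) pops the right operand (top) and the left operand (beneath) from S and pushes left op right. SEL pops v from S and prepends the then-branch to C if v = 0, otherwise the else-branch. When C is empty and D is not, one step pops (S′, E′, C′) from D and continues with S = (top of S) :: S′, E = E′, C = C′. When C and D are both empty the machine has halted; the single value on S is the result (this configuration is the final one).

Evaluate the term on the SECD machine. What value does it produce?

Answer: 4

Derivation:
0. ⟨S=∅; E=∅; C=[(let p = ((λy. ((λq. 2) 6)) -3) in 4)]; D=∅⟩
1. ⟨S=∅; E=∅; C=[((λy. ((λq. 2) 6)) -3) :: (λp. 4) :: AP]; D=∅⟩
2. ⟨S=∅; E=∅; C=[-3 :: (λy. ((λq. 2) 6)) :: AP :: (λp. 4) :: AP]; D=∅⟩
3. ⟨S=[-3]; E=∅; C=[(λy. ((λq. 2) 6)) :: AP :: (λp. 4) :: AP]; D=∅⟩
4. ⟨S=[clo(λy. ((λq. 2) 6), ∅) :: -3]; E=∅; C=[AP :: (λp. 4) :: AP]; D=∅⟩
5. ⟨S=∅; E={y↦-3}; C=[((λq. 2) 6)]; D=[(∅, ∅, [(λp. 4) :: AP])]⟩
6. ⟨S=∅; E={y↦-3}; C=[6 :: (λq. 2) :: AP]; D=[(∅, ∅, [(λp. 4) :: AP])]⟩
7. ⟨S=[6]; E={y↦-3}; C=[(λq. 2) :: AP]; D=[(∅, ∅, [(λp. 4) :: AP])]⟩
8. ⟨S=[clo(λq. 2, {y↦-3}) :: 6]; E={y↦-3}; C=[AP]; D=[(∅, ∅, [(λp. 4) :: AP])]⟩
9. ⟨S=∅; E={q↦6, y↦-3}; C=[2]; D=[(∅, {y↦-3}, ∅) :: (∅, ∅, [(λp. 4) :: AP])]⟩
10. ⟨S=[2]; E={q↦6, y↦-3}; C=∅; D=[(∅, {y↦-3}, ∅) :: (∅, ∅, [(λp. 4) :: AP])]⟩
11. ⟨S=[2]; E={y↦-3}; C=∅; D=[(∅, ∅, [(λp. 4) :: AP])]⟩
12. ⟨S=[2]; E=∅; C=[(λp. 4) :: AP]; D=∅⟩
13. ⟨S=[clo(λp. 4, ∅) :: 2]; E=∅; C=[AP]; D=∅⟩
14. ⟨S=∅; E={p↦2}; C=[4]; D=[(∅, ∅, ∅)]⟩
15. ⟨S=[4]; E={p↦2}; C=∅; D=[(∅, ∅, ∅)]⟩
16. ⟨S=[4]; E=∅; C=∅; D=∅⟩
→ final value 4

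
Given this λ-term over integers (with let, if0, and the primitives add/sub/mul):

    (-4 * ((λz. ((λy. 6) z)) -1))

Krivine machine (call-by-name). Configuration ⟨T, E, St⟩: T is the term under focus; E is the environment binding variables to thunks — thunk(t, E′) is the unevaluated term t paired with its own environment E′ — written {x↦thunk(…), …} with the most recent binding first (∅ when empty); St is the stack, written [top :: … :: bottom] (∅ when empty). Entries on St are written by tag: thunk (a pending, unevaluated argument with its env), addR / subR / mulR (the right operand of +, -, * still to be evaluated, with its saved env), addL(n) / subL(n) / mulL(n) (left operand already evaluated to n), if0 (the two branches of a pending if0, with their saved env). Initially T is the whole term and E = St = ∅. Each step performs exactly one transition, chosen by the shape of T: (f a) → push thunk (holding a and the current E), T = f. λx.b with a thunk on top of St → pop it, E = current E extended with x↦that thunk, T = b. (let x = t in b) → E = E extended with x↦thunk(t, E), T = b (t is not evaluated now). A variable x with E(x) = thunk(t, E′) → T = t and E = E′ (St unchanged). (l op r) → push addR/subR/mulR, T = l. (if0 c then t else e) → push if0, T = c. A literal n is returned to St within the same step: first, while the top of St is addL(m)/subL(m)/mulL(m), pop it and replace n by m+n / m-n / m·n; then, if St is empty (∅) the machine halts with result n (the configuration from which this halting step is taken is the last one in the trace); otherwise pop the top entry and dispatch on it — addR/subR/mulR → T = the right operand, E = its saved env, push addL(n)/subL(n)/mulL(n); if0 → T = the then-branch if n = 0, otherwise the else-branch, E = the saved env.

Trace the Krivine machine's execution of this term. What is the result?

Answer: -24

Machine steps:
[0] [T=(-4 * ((λz. ((λy. 6) z)) -1)) | E=∅ | St=∅]
[1] [T=-4 | E=∅ | St=[mulR]]
[2] [T=((λz. ((λy. 6) z)) -1) | E=∅ | St=[mulL(-4)]]
[3] [T=(λz. ((λy. 6) z)) | E=∅ | St=[thunk :: mulL(-4)]]
[4] [T=((λy. 6) z) | E={z↦thunk(-1, ∅)} | St=[mulL(-4)]]
[5] [T=(λy. 6) | E={z↦thunk(-1, ∅)} | St=[thunk :: mulL(-4)]]
[6] [T=6 | E={y↦thunk(z, {z↦thunk(-1, ∅)}), z↦thunk(-1, ∅)} | St=[mulL(-4)]]
→ final value -24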